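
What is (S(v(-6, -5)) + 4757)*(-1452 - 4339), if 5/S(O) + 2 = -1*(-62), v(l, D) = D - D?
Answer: -330579235/12 ≈ -2.7548e+7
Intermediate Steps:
v(l, D) = 0
S(O) = 1/12 (S(O) = 5/(-2 - 1*(-62)) = 5/(-2 + 62) = 5/60 = 5*(1/60) = 1/12)
(S(v(-6, -5)) + 4757)*(-1452 - 4339) = (1/12 + 4757)*(-1452 - 4339) = (57085/12)*(-5791) = -330579235/12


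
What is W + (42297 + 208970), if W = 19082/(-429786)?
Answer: 7713644270/30699 ≈ 2.5127e+5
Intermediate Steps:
W = -1363/30699 (W = 19082*(-1/429786) = -1363/30699 ≈ -0.044399)
W + (42297 + 208970) = -1363/30699 + (42297 + 208970) = -1363/30699 + 251267 = 7713644270/30699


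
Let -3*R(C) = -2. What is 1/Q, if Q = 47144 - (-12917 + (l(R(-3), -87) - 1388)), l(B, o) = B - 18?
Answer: 3/184399 ≈ 1.6269e-5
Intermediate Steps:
R(C) = ⅔ (R(C) = -⅓*(-2) = ⅔)
l(B, o) = -18 + B
Q = 184399/3 (Q = 47144 - (-12917 + ((-18 + ⅔) - 1388)) = 47144 - (-12917 + (-52/3 - 1388)) = 47144 - (-12917 - 4216/3) = 47144 - 1*(-42967/3) = 47144 + 42967/3 = 184399/3 ≈ 61466.)
1/Q = 1/(184399/3) = 3/184399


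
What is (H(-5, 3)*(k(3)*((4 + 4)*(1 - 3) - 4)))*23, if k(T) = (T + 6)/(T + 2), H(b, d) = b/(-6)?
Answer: -690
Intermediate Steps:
H(b, d) = -b/6 (H(b, d) = b*(-1/6) = -b/6)
k(T) = (6 + T)/(2 + T)
(H(-5, 3)*(k(3)*((4 + 4)*(1 - 3) - 4)))*23 = ((-1/6*(-5))*(((6 + 3)/(2 + 3))*((4 + 4)*(1 - 3) - 4)))*23 = (5*((9/5)*(8*(-2) - 4))/6)*23 = (5*(((1/5)*9)*(-16 - 4))/6)*23 = (5*((9/5)*(-20))/6)*23 = ((5/6)*(-36))*23 = -30*23 = -690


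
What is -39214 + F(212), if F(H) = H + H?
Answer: -38790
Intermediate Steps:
F(H) = 2*H
-39214 + F(212) = -39214 + 2*212 = -39214 + 424 = -38790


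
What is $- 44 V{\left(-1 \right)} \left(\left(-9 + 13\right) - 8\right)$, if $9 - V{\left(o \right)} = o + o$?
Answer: $1936$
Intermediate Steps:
$V{\left(o \right)} = 9 - 2 o$ ($V{\left(o \right)} = 9 - \left(o + o\right) = 9 - 2 o$)
$- 44 V{\left(-1 \right)} \left(\left(-9 + 13\right) - 8\right) = - 44 \left(9 - -2\right) \left(\left(-9 + 13\right) - 8\right) = - 44 \left(9 + 2\right) \left(4 - 8\right) = \left(-44\right) 11 \left(4 - 8\right) = \left(-484\right) \left(-4\right) = 1936$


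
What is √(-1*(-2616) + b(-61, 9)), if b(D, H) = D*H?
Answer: √2067 ≈ 45.464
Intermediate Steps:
√(-1*(-2616) + b(-61, 9)) = √(-1*(-2616) - 61*9) = √(2616 - 549) = √2067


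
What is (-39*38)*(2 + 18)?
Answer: -29640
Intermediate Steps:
(-39*38)*(2 + 18) = -1482*20 = -29640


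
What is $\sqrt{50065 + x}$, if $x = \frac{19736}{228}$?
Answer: $\frac{\sqrt{162942423}}{57} \approx 223.95$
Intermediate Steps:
$x = \frac{4934}{57}$ ($x = 19736 \cdot \frac{1}{228} = \frac{4934}{57} \approx 86.561$)
$\sqrt{50065 + x} = \sqrt{50065 + \frac{4934}{57}} = \sqrt{\frac{2858639}{57}} = \frac{\sqrt{162942423}}{57}$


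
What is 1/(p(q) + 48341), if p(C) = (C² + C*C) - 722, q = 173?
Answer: 1/107477 ≈ 9.3043e-6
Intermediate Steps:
p(C) = -722 + 2*C² (p(C) = (C² + C²) - 722 = 2*C² - 722 = -722 + 2*C²)
1/(p(q) + 48341) = 1/((-722 + 2*173²) + 48341) = 1/((-722 + 2*29929) + 48341) = 1/((-722 + 59858) + 48341) = 1/(59136 + 48341) = 1/107477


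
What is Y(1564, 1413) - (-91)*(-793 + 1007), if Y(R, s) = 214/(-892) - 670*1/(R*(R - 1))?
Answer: 2653935768398/136282659 ≈ 19474.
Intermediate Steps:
Y(R, s) = -107/446 - 670/(R*(-1 + R)) (Y(R, s) = 214*(-1/892) - 670*1/(R*(-1 + R)) = -107/446 - 670*1/(R*(-1 + R)) = -107/446 - 670/(R*(-1 + R)))
Y(1564, 1413) - (-91)*(-793 + 1007) = (1/446)*(-298820 - 107*1564**2 + 107*1564)/(1564*(-1 + 1564)) - (-91)*(-793 + 1007) = (1/446)*(1/1564)*(-298820 - 107*2446096 + 167348)/1563 - (-91)*214 = (1/446)*(1/1564)*(1/1563)*(-298820 - 261732272 + 167348) - 1*(-19474) = (1/446)*(1/1564)*(1/1563)*(-261863744) + 19474 = -32732968/136282659 + 19474 = 2653935768398/136282659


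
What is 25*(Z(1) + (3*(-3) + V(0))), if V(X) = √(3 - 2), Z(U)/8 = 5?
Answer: 800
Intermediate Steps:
Z(U) = 40 (Z(U) = 8*5 = 40)
V(X) = 1 (V(X) = √1 = 1)
25*(Z(1) + (3*(-3) + V(0))) = 25*(40 + (3*(-3) + 1)) = 25*(40 + (-9 + 1)) = 25*(40 - 8) = 25*32 = 800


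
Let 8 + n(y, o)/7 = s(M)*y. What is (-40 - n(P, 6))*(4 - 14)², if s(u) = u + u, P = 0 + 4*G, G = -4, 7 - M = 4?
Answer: 68800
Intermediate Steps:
M = 3 (M = 7 - 1*4 = 7 - 4 = 3)
P = -16 (P = 0 + 4*(-4) = 0 - 16 = -16)
s(u) = 2*u
n(y, o) = -56 + 42*y (n(y, o) = -56 + 7*((2*3)*y) = -56 + 7*(6*y) = -56 + 42*y)
(-40 - n(P, 6))*(4 - 14)² = (-40 - (-56 + 42*(-16)))*(4 - 14)² = (-40 - (-56 - 672))*(-10)² = (-40 - 1*(-728))*100 = (-40 + 728)*100 = 688*100 = 68800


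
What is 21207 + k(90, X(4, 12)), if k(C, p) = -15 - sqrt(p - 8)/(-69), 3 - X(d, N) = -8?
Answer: 21192 + sqrt(3)/69 ≈ 21192.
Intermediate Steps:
X(d, N) = 11 (X(d, N) = 3 - 1*(-8) = 3 + 8 = 11)
k(C, p) = -15 + sqrt(-8 + p)/69 (k(C, p) = -15 - sqrt(-8 + p)*(-1)/69 = -15 - (-1)*sqrt(-8 + p)/69 = -15 + sqrt(-8 + p)/69)
21207 + k(90, X(4, 12)) = 21207 + (-15 + sqrt(-8 + 11)/69) = 21207 + (-15 + sqrt(3)/69) = 21192 + sqrt(3)/69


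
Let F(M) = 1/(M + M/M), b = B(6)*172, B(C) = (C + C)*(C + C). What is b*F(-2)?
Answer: -24768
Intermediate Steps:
B(C) = 4*C**2 (B(C) = (2*C)*(2*C) = 4*C**2)
b = 24768 (b = (4*6**2)*172 = (4*36)*172 = 144*172 = 24768)
F(M) = 1/(1 + M) (F(M) = 1/(M + 1) = 1/(1 + M))
b*F(-2) = 24768/(1 - 2) = 24768/(-1) = 24768*(-1) = -24768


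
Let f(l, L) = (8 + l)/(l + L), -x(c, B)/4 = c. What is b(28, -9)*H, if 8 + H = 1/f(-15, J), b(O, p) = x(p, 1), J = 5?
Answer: -1656/7 ≈ -236.57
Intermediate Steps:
x(c, B) = -4*c
b(O, p) = -4*p
f(l, L) = (8 + l)/(L + l)
H = -46/7 (H = -8 + 1/((8 - 15)/(5 - 15)) = -8 + 1/(-7/(-10)) = -8 + 1/(-⅒*(-7)) = -8 + 1/(7/10) = -8 + 10/7 = -46/7 ≈ -6.5714)
b(28, -9)*H = -4*(-9)*(-46/7) = 36*(-46/7) = -1656/7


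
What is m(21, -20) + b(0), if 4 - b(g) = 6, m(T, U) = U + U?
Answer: -42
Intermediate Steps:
m(T, U) = 2*U
b(g) = -2 (b(g) = 4 - 1*6 = 4 - 6 = -2)
m(21, -20) + b(0) = 2*(-20) - 2 = -40 - 2 = -42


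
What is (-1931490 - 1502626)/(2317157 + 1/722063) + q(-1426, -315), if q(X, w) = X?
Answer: -597091945914325/418283333723 ≈ -1427.5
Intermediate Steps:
(-1931490 - 1502626)/(2317157 + 1/722063) + q(-1426, -315) = (-1931490 - 1502626)/(2317157 + 1/722063) - 1426 = -3434116/(2317157 + 1/722063) - 1426 = -3434116/1673133334892/722063 - 1426 = -3434116*722063/1673133334892 - 1426 = -619912025327/418283333723 - 1426 = -597091945914325/418283333723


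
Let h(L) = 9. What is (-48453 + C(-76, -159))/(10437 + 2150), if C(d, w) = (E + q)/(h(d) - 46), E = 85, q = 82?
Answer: -1792928/465719 ≈ -3.8498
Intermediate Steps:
C(d, w) = -167/37 (C(d, w) = (85 + 82)/(9 - 46) = 167/(-37) = 167*(-1/37) = -167/37)
(-48453 + C(-76, -159))/(10437 + 2150) = (-48453 - 167/37)/(10437 + 2150) = -1792928/37/12587 = -1792928/37*1/12587 = -1792928/465719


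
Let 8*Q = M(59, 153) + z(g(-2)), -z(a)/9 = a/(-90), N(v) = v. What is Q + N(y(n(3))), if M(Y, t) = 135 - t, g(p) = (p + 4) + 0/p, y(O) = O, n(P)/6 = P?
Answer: 631/40 ≈ 15.775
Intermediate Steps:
n(P) = 6*P
g(p) = 4 + p (g(p) = (4 + p) + 0 = 4 + p)
z(a) = a/10 (z(a) = -9*a/(-90) = -9*a*(-1)/90 = -(-1)*a/10 = a/10)
Q = -89/40 (Q = ((135 - 1*153) + (4 - 2)/10)/8 = ((135 - 153) + (⅒)*2)/8 = (-18 + ⅕)/8 = (⅛)*(-89/5) = -89/40 ≈ -2.2250)
Q + N(y(n(3))) = -89/40 + 6*3 = -89/40 + 18 = 631/40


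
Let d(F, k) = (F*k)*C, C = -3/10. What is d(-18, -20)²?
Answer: 11664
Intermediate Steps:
C = -3/10 (C = -3*⅒ = -3/10 ≈ -0.30000)
d(F, k) = -3*F*k/10 (d(F, k) = (F*k)*(-3/10) = -3*F*k/10)
d(-18, -20)² = (-3/10*(-18)*(-20))² = (-108)² = 11664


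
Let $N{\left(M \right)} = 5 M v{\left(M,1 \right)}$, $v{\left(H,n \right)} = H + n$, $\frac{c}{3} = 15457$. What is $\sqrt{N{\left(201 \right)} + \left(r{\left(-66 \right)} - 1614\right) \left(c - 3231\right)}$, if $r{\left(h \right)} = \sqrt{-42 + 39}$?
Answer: $\sqrt{-69424950 + 43140 i \sqrt{3}} \approx 4.48 + 8332.2 i$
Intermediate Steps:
$r{\left(h \right)} = i \sqrt{3}$ ($r{\left(h \right)} = \sqrt{-3} = i \sqrt{3}$)
$c = 46371$ ($c = 3 \cdot 15457 = 46371$)
$N{\left(M \right)} = 5 M \left(1 + M\right)$ ($N{\left(M \right)} = 5 M \left(M + 1\right) = 5 M \left(1 + M\right)$)
$\sqrt{N{\left(201 \right)} + \left(r{\left(-66 \right)} - 1614\right) \left(c - 3231\right)} = \sqrt{5 \cdot 201 \left(1 + 201\right) + \left(i \sqrt{3} - 1614\right) \left(46371 - 3231\right)} = \sqrt{5 \cdot 201 \cdot 202 + \left(-1614 + i \sqrt{3}\right) 43140} = \sqrt{203010 - \left(69627960 - 43140 i \sqrt{3}\right)} = \sqrt{-69424950 + 43140 i \sqrt{3}}$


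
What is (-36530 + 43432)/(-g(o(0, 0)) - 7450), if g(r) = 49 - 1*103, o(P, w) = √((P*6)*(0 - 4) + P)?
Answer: -3451/3698 ≈ -0.93321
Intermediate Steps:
o(P, w) = √23*√(-P) (o(P, w) = √((6*P)*(-4) + P) = √(-24*P + P) = √(-23*P) = √23*√(-P))
g(r) = -54 (g(r) = 49 - 103 = -54)
(-36530 + 43432)/(-g(o(0, 0)) - 7450) = (-36530 + 43432)/(-1*(-54) - 7450) = 6902/(54 - 7450) = 6902/(-7396) = 6902*(-1/7396) = -3451/3698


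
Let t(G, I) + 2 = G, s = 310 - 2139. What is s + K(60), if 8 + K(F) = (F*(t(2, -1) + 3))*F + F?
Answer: 9023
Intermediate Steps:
s = -1829
t(G, I) = -2 + G
K(F) = -8 + F + 3*F**2 (K(F) = -8 + ((F*((-2 + 2) + 3))*F + F) = -8 + ((F*(0 + 3))*F + F) = -8 + ((F*3)*F + F) = -8 + ((3*F)*F + F) = -8 + (3*F**2 + F) = -8 + (F + 3*F**2) = -8 + F + 3*F**2)
s + K(60) = -1829 + (-8 + 60 + 3*60**2) = -1829 + (-8 + 60 + 3*3600) = -1829 + (-8 + 60 + 10800) = -1829 + 10852 = 9023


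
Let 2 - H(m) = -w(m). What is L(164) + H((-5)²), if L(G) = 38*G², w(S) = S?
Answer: 1022075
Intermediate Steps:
H(m) = 2 + m (H(m) = 2 - (-1)*m = 2 + m)
L(164) + H((-5)²) = 38*164² + (2 + (-5)²) = 38*26896 + (2 + 25) = 1022048 + 27 = 1022075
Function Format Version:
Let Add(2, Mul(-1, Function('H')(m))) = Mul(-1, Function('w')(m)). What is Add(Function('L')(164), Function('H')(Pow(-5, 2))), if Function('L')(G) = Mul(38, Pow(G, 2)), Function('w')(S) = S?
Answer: 1022075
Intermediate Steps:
Function('H')(m) = Add(2, m) (Function('H')(m) = Add(2, Mul(-1, Mul(-1, m))) = Add(2, m))
Add(Function('L')(164), Function('H')(Pow(-5, 2))) = Add(Mul(38, Pow(164, 2)), Add(2, Pow(-5, 2))) = Add(Mul(38, 26896), Add(2, 25)) = Add(1022048, 27) = 1022075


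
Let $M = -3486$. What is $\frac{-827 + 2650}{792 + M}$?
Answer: $- \frac{1823}{2694} \approx -0.67669$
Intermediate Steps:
$\frac{-827 + 2650}{792 + M} = \frac{-827 + 2650}{792 - 3486} = \frac{1823}{-2694} = 1823 \left(- \frac{1}{2694}\right) = - \frac{1823}{2694}$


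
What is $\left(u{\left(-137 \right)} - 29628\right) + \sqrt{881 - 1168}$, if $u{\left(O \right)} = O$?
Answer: $-29765 + i \sqrt{287} \approx -29765.0 + 16.941 i$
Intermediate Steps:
$\left(u{\left(-137 \right)} - 29628\right) + \sqrt{881 - 1168} = \left(-137 - 29628\right) + \sqrt{881 - 1168} = -29765 + \sqrt{-287} = -29765 + i \sqrt{287}$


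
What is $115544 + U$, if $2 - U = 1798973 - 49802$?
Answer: $-1633625$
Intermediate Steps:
$U = -1749169$ ($U = 2 - \left(1798973 - 49802\right) = 2 - 1749171 = -1749169$)
$115544 + U = 115544 - 1749169 = -1633625$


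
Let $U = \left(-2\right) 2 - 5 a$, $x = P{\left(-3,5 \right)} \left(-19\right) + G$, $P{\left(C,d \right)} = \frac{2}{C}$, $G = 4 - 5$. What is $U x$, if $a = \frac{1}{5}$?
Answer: $- \frac{175}{3} \approx -58.333$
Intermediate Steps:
$G = -1$
$a = \frac{1}{5} \approx 0.2$
$x = \frac{35}{3}$ ($x = \frac{2}{-3} \left(-19\right) - 1 = 2 \left(- \frac{1}{3}\right) \left(-19\right) - 1 = \left(- \frac{2}{3}\right) \left(-19\right) - 1 = \frac{38}{3} - 1 = \frac{35}{3} \approx 11.667$)
$U = -5$ ($U = \left(-2\right) 2 - 1 = -4 - 1 = -5$)
$U x = \left(-5\right) \frac{35}{3} = - \frac{175}{3}$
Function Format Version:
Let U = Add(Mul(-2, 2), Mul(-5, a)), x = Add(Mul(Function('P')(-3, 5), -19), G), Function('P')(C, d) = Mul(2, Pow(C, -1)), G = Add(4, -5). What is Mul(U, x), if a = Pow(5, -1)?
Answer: Rational(-175, 3) ≈ -58.333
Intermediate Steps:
G = -1
a = Rational(1, 5) ≈ 0.20000
x = Rational(35, 3) (x = Add(Mul(Mul(2, Pow(-3, -1)), -19), -1) = Add(Mul(Mul(2, Rational(-1, 3)), -19), -1) = Add(Mul(Rational(-2, 3), -19), -1) = Add(Rational(38, 3), -1) = Rational(35, 3) ≈ 11.667)
U = -5 (U = Add(Mul(-2, 2), Mul(-5, Rational(1, 5))) = Add(-4, -1) = -5)
Mul(U, x) = Mul(-5, Rational(35, 3)) = Rational(-175, 3)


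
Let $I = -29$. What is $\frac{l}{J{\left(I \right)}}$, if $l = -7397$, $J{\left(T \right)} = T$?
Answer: $\frac{7397}{29} \approx 255.07$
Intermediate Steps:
$\frac{l}{J{\left(I \right)}} = - \frac{7397}{-29} = \left(-7397\right) \left(- \frac{1}{29}\right) = \frac{7397}{29}$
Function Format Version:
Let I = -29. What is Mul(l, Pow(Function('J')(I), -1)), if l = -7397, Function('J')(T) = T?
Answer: Rational(7397, 29) ≈ 255.07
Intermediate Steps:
Mul(l, Pow(Function('J')(I), -1)) = Mul(-7397, Pow(-29, -1)) = Mul(-7397, Rational(-1, 29)) = Rational(7397, 29)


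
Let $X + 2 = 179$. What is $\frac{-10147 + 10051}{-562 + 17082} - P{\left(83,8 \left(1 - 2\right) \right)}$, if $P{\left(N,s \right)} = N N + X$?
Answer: $- \frac{14591302}{2065} \approx -7066.0$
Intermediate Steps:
$X = 177$ ($X = -2 + 179 = 177$)
$P{\left(N,s \right)} = 177 + N^{2}$ ($P{\left(N,s \right)} = N N + 177 = N^{2} + 177 = 177 + N^{2}$)
$\frac{-10147 + 10051}{-562 + 17082} - P{\left(83,8 \left(1 - 2\right) \right)} = \frac{-10147 + 10051}{-562 + 17082} - \left(177 + 83^{2}\right) = - \frac{96}{16520} - \left(177 + 6889\right) = \left(-96\right) \frac{1}{16520} - 7066 = - \frac{12}{2065} - 7066 = - \frac{14591302}{2065}$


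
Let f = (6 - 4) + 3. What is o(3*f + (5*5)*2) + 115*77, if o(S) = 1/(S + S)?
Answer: 1151151/130 ≈ 8855.0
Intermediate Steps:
f = 5 (f = 2 + 3 = 5)
o(S) = 1/(2*S)
o(3*f + (5*5)*2) + 115*77 = 1/(2*(3*5 + (5*5)*2)) + 115*77 = 1/(2*(15 + 25*2)) + 8855 = 1/(2*(15 + 50)) + 8855 = (½)/65 + 8855 = (½)*(1/65) + 8855 = 1/130 + 8855 = 1151151/130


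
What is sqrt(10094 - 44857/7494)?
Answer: sqrt(566543245026)/7494 ≈ 100.44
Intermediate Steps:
sqrt(10094 - 44857/7494) = sqrt(75599579/7494) = sqrt(566543245026)/7494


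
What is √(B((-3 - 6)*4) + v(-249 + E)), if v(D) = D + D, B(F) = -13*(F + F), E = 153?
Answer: 2*√186 ≈ 27.276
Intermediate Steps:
B(F) = -26*F
v(D) = 2*D
√(B((-3 - 6)*4) + v(-249 + E)) = √(-26*(-3 - 6)*4 + 2*(-249 + 153)) = √(-(-234)*4 + 2*(-96)) = √(-26*(-36) - 192) = √(936 - 192) = √744 = 2*√186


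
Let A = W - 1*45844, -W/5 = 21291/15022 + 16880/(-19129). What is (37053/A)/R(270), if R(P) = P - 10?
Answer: -47961242637/15429371554610 ≈ -0.0031084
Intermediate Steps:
W = -20770835/7766374 (W = -5*(21291/15022 + 16880/(-19129)) = -5*(21291*(1/15022) + 16880*(-1/19129)) = -5*(21291/15022 - 16880/19129) = -5*4154167/7766374 = -20770835/7766374 ≈ -2.6745)
A = -356062420491/7766374 (A = -20770835/7766374 - 1*45844 = -20770835/7766374 - 45844 = -356062420491/7766374 ≈ -45847.)
R(P) = -10 + P
(37053/A)/R(270) = (37053/(-356062420491/7766374))/(-10 + 270) = (37053*(-7766374/356062420491))/260 = -95922485274/118687473497*1/260 = -47961242637/15429371554610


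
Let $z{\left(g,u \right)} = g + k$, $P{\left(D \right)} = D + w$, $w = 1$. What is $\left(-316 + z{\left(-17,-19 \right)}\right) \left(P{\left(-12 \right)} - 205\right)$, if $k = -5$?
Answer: $73008$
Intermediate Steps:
$P{\left(D \right)} = 1 + D$ ($P{\left(D \right)} = D + 1 = 1 + D$)
$z{\left(g,u \right)} = -5 + g$ ($z{\left(g,u \right)} = g - 5 = -5 + g$)
$\left(-316 + z{\left(-17,-19 \right)}\right) \left(P{\left(-12 \right)} - 205\right) = \left(-316 - 22\right) \left(\left(1 - 12\right) - 205\right) = \left(-316 - 22\right) \left(-11 - 205\right) = \left(-338\right) \left(-216\right) = 73008$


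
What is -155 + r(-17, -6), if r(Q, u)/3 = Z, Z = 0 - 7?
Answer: -176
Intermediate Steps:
Z = -7
r(Q, u) = -21 (r(Q, u) = 3*(-7) = -21)
-155 + r(-17, -6) = -155 - 21 = -176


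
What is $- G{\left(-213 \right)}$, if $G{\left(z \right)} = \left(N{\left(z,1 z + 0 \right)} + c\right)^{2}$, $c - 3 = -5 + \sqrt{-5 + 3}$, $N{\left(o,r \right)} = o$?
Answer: $-46223 + 430 i \sqrt{2} \approx -46223.0 + 608.11 i$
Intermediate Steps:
$c = -2 + i \sqrt{2}$ ($c = 3 - \left(5 - \sqrt{-5 + 3}\right) = 3 - \left(5 - \sqrt{-2}\right) = 3 - \left(5 - i \sqrt{2}\right) = -2 + i \sqrt{2} \approx -2.0 + 1.4142 i$)
$G{\left(z \right)} = \left(-2 + z + i \sqrt{2}\right)^{2}$ ($G{\left(z \right)} = \left(z - \left(2 - i \sqrt{2}\right)\right)^{2} = \left(-2 + z + i \sqrt{2}\right)^{2}$)
$- G{\left(-213 \right)} = - \left(-2 - 213 + i \sqrt{2}\right)^{2} = - \left(-215 + i \sqrt{2}\right)^{2}$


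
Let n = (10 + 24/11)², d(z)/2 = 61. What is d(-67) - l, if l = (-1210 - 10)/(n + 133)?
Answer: 4301598/34049 ≈ 126.34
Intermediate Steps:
d(z) = 122 (d(z) = 2*61 = 122)
n = 17956/121 (n = (10 + 24*(1/11))² = (10 + 24/11)² = (134/11)² = 17956/121 ≈ 148.40)
l = -147620/34049 (l = (-1210 - 10)/(17956/121 + 133) = -1220/34049/121 = -1220*121/34049 = -147620/34049 ≈ -4.3355)
d(-67) - l = 122 - 1*(-147620/34049) = 122 + 147620/34049 = 4301598/34049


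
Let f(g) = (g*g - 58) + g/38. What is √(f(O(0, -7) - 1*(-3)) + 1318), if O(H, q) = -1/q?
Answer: √22464327/133 ≈ 35.636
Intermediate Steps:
f(g) = -58 + g² + g/38 (f(g) = (g² - 58) + g*(1/38) = (-58 + g²) + g/38 = -58 + g² + g/38)
√(f(O(0, -7) - 1*(-3)) + 1318) = √((-58 + (-1/(-7) - 1*(-3))² + (-1/(-7) - 1*(-3))/38) + 1318) = √((-58 + (-1*(-⅐) + 3)² + (-1*(-⅐) + 3)/38) + 1318) = √((-58 + (⅐ + 3)² + (⅐ + 3)/38) + 1318) = √((-58 + (22/7)² + (1/38)*(22/7)) + 1318) = √((-58 + 484/49 + 11/133) + 1318) = √(-44725/931 + 1318) = √(1182333/931) = √22464327/133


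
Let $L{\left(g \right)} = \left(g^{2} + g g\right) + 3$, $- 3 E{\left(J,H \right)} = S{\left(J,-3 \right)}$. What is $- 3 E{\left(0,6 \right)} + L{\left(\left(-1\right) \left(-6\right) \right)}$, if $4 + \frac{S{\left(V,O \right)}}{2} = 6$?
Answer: $79$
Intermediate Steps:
$S{\left(V,O \right)} = 4$ ($S{\left(V,O \right)} = -8 + 2 \cdot 6 = -8 + 12 = 4$)
$E{\left(J,H \right)} = - \frac{4}{3}$ ($E{\left(J,H \right)} = \left(- \frac{1}{3}\right) 4 = - \frac{4}{3}$)
$L{\left(g \right)} = 3 + 2 g^{2}$ ($L{\left(g \right)} = \left(g^{2} + g^{2}\right) + 3 = 2 g^{2} + 3 = 3 + 2 g^{2}$)
$- 3 E{\left(0,6 \right)} + L{\left(\left(-1\right) \left(-6\right) \right)} = \left(-3\right) \left(- \frac{4}{3}\right) + \left(3 + 2 \left(\left(-1\right) \left(-6\right)\right)^{2}\right) = 4 + \left(3 + 2 \cdot 6^{2}\right) = 4 + \left(3 + 2 \cdot 36\right) = 4 + \left(3 + 72\right) = 4 + 75 = 79$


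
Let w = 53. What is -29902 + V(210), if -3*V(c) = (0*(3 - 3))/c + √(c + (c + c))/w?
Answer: -29902 - √70/53 ≈ -29902.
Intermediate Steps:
V(c) = -√3*√c/159 (V(c) = -((0*(3 - 3))/c + √(c + (c + c))/53)/3 = -((0*0)/c + √(c + 2*c)*(1/53))/3 = -(0/c + √(3*c)*(1/53))/3 = -(0 + (√3*√c)*(1/53))/3 = -(0 + √3*√c/53)/3 = -√3*√c/159)
-29902 + V(210) = -29902 - √3*√210/159 = -29902 - √70/53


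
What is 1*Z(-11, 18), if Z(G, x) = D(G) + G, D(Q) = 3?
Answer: -8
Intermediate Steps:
Z(G, x) = 3 + G
1*Z(-11, 18) = 1*(3 - 11) = 1*(-8) = -8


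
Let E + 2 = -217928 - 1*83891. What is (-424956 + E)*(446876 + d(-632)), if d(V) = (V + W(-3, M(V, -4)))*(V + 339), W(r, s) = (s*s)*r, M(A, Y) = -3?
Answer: -465110389251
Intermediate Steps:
W(r, s) = r*s² (W(r, s) = s²*r = r*s²)
E = -301821 (E = -2 + (-217928 - 1*83891) = -2 + (-217928 - 83891) = -2 - 301819 = -301821)
d(V) = (-27 + V)*(339 + V) (d(V) = (V - 3*(-3)²)*(V + 339) = (V - 3*9)*(339 + V) = (V - 27)*(339 + V) = (-27 + V)*(339 + V))
(-424956 + E)*(446876 + d(-632)) = (-424956 - 301821)*(446876 + (-9153 + (-632)² + 312*(-632))) = -726777*(446876 + (-9153 + 399424 - 197184)) = -726777*(446876 + 193087) = -726777*639963 = -465110389251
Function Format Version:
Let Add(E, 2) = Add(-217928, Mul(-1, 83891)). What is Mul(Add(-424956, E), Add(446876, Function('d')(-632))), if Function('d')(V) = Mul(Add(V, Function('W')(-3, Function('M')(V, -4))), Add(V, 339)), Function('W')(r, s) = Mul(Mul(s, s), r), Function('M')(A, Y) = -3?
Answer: -465110389251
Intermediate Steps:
Function('W')(r, s) = Mul(r, Pow(s, 2)) (Function('W')(r, s) = Mul(Pow(s, 2), r) = Mul(r, Pow(s, 2)))
E = -301821 (E = Add(-2, Add(-217928, Mul(-1, 83891))) = Add(-2, Add(-217928, -83891)) = Add(-2, -301819) = -301821)
Function('d')(V) = Mul(Add(-27, V), Add(339, V)) (Function('d')(V) = Mul(Add(V, Mul(-3, Pow(-3, 2))), Add(V, 339)) = Mul(Add(V, Mul(-3, 9)), Add(339, V)) = Mul(Add(V, -27), Add(339, V)) = Mul(Add(-27, V), Add(339, V)))
Mul(Add(-424956, E), Add(446876, Function('d')(-632))) = Mul(Add(-424956, -301821), Add(446876, Add(-9153, Pow(-632, 2), Mul(312, -632)))) = Mul(-726777, Add(446876, Add(-9153, 399424, -197184))) = Mul(-726777, Add(446876, 193087)) = Mul(-726777, 639963) = -465110389251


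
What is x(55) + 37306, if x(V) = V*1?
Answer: 37361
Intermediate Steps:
x(V) = V
x(55) + 37306 = 55 + 37306 = 37361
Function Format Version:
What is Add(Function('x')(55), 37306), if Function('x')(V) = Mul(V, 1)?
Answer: 37361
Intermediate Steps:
Function('x')(V) = V
Add(Function('x')(55), 37306) = Add(55, 37306) = 37361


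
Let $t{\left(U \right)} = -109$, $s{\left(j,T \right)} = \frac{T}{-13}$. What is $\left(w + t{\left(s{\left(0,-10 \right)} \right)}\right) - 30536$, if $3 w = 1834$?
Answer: $- \frac{90101}{3} \approx -30034.0$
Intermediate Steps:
$s{\left(j,T \right)} = - \frac{T}{13}$ ($s{\left(j,T \right)} = T \left(- \frac{1}{13}\right) = - \frac{T}{13}$)
$w = \frac{1834}{3}$ ($w = \frac{1}{3} \cdot 1834 = \frac{1834}{3} \approx 611.33$)
$\left(w + t{\left(s{\left(0,-10 \right)} \right)}\right) - 30536 = \left(\frac{1834}{3} - 109\right) - 30536 = \frac{1507}{3} - 30536 = - \frac{90101}{3}$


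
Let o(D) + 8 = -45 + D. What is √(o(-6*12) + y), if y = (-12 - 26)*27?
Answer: I*√1151 ≈ 33.926*I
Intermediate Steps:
o(D) = -53 + D (o(D) = -8 + (-45 + D) = -53 + D)
y = -1026 (y = -38*27 = -1026)
√(o(-6*12) + y) = √((-53 - 6*12) - 1026) = √((-53 - 72) - 1026) = √(-125 - 1026) = √(-1151) = I*√1151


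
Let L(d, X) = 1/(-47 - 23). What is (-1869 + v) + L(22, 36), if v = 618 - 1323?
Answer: -180181/70 ≈ -2574.0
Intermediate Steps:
v = -705
L(d, X) = -1/70 (L(d, X) = 1/(-70) = -1/70)
(-1869 + v) + L(22, 36) = (-1869 - 705) - 1/70 = -2574 - 1/70 = -180181/70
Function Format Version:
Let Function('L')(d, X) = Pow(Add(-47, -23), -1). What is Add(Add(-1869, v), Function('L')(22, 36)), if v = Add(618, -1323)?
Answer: Rational(-180181, 70) ≈ -2574.0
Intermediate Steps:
v = -705
Function('L')(d, X) = Rational(-1, 70) (Function('L')(d, X) = Pow(-70, -1) = Rational(-1, 70))
Add(Add(-1869, v), Function('L')(22, 36)) = Add(Add(-1869, -705), Rational(-1, 70)) = Add(-2574, Rational(-1, 70)) = Rational(-180181, 70)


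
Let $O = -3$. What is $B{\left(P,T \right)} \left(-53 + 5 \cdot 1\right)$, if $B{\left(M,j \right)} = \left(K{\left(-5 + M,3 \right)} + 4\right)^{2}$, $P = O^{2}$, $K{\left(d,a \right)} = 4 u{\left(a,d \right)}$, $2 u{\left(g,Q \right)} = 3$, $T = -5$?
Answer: $-4800$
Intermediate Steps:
$u{\left(g,Q \right)} = \frac{3}{2}$ ($u{\left(g,Q \right)} = \frac{1}{2} \cdot 3 = \frac{3}{2}$)
$K{\left(d,a \right)} = 6$ ($K{\left(d,a \right)} = 4 \cdot \frac{3}{2} = 6$)
$P = 9$ ($P = \left(-3\right)^{2} = 9$)
$B{\left(M,j \right)} = 100$ ($B{\left(M,j \right)} = \left(6 + 4\right)^{2} = 10^{2} = 100$)
$B{\left(P,T \right)} \left(-53 + 5 \cdot 1\right) = 100 \left(-53 + 5 \cdot 1\right) = 100 \left(-53 + 5\right) = 100 \left(-48\right) = -4800$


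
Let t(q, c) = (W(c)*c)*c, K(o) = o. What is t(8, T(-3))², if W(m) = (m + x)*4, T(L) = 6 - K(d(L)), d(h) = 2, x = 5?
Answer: 331776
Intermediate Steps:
T(L) = 4 (T(L) = 6 - 1*2 = 6 - 2 = 4)
W(m) = 20 + 4*m (W(m) = (m + 5)*4 = (5 + m)*4 = 20 + 4*m)
t(q, c) = c²*(20 + 4*c) (t(q, c) = ((20 + 4*c)*c)*c = (c*(20 + 4*c))*c = c²*(20 + 4*c))
t(8, T(-3))² = (4*4²*(5 + 4))² = (4*16*9)² = 576² = 331776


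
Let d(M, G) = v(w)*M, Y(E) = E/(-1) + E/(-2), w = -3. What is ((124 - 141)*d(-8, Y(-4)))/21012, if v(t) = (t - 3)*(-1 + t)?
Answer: 16/103 ≈ 0.15534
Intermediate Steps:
v(t) = (-1 + t)*(-3 + t) (v(t) = (-3 + t)*(-1 + t) = (-1 + t)*(-3 + t))
Y(E) = -3*E/2 (Y(E) = E*(-1) + E*(-½) = -E - E/2 = -3*E/2)
d(M, G) = 24*M (d(M, G) = (3 + (-3)² - 4*(-3))*M = (3 + 9 + 12)*M = 24*M)
((124 - 141)*d(-8, Y(-4)))/21012 = ((124 - 141)*(24*(-8)))/21012 = -17*(-192)*(1/21012) = 3264*(1/21012) = 16/103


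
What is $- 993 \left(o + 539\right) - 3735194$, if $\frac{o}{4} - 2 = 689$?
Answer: $-7015073$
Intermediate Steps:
$o = 2764$ ($o = 8 + 4 \cdot 689 = 8 + 2756 = 2764$)
$- 993 \left(o + 539\right) - 3735194 = - 993 \left(2764 + 539\right) - 3735194 = \left(-993\right) 3303 - 3735194 = -3279879 - 3735194 = -7015073$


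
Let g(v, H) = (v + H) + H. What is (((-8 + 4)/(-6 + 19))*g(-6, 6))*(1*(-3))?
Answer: 72/13 ≈ 5.5385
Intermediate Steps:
g(v, H) = v + 2*H (g(v, H) = (H + v) + H = v + 2*H)
(((-8 + 4)/(-6 + 19))*g(-6, 6))*(1*(-3)) = (((-8 + 4)/(-6 + 19))*(-6 + 2*6))*(1*(-3)) = ((-4/13)*(-6 + 12))*(-3) = (-4*1/13*6)*(-3) = -4/13*6*(-3) = -24/13*(-3) = 72/13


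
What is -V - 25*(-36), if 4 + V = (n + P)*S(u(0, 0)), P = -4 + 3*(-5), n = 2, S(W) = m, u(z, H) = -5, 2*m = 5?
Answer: 1893/2 ≈ 946.50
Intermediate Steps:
m = 5/2 (m = (½)*5 = 5/2 ≈ 2.5000)
S(W) = 5/2
P = -19 (P = -4 - 15 = -19)
V = -93/2 (V = -4 + (2 - 19)*(5/2) = -4 - 17*5/2 = -4 - 85/2 = -93/2 ≈ -46.500)
-V - 25*(-36) = -1*(-93/2) - 25*(-36) = 93/2 + 900 = 1893/2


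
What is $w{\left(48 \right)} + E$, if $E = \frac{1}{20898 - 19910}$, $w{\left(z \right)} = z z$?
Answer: $\frac{2276353}{988} \approx 2304.0$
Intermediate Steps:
$w{\left(z \right)} = z^{2}$
$E = \frac{1}{988} \approx 0.0010121$
$w{\left(48 \right)} + E = 48^{2} + \frac{1}{988} = 2304 + \frac{1}{988} = \frac{2276353}{988}$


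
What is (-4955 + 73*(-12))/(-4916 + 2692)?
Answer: 5831/2224 ≈ 2.6219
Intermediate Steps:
(-4955 + 73*(-12))/(-4916 + 2692) = (-4955 - 876)/(-2224) = -5831*(-1/2224) = 5831/2224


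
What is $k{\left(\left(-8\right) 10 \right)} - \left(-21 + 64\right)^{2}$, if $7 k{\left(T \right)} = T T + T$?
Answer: $- \frac{6623}{7} \approx -946.14$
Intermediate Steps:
$k{\left(T \right)} = \frac{T}{7} + \frac{T^{2}}{7}$ ($k{\left(T \right)} = \frac{T T + T}{7} = \frac{T^{2} + T}{7} = \frac{T + T^{2}}{7} = \frac{T}{7} + \frac{T^{2}}{7}$)
$k{\left(\left(-8\right) 10 \right)} - \left(-21 + 64\right)^{2} = \frac{\left(-8\right) 10 \left(1 - 80\right)}{7} - \left(-21 + 64\right)^{2} = \frac{1}{7} \left(-80\right) \left(1 - 80\right) - 43^{2} = \frac{1}{7} \left(-80\right) \left(-79\right) - 1849 = \frac{6320}{7} - 1849 = - \frac{6623}{7}$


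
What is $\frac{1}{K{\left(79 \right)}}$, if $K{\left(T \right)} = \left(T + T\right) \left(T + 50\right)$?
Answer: $\frac{1}{20382} \approx 4.9063 \cdot 10^{-5}$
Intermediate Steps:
$K{\left(T \right)} = 2 T \left(50 + T\right)$
$\frac{1}{K{\left(79 \right)}} = \frac{1}{2 \cdot 79 \left(50 + 79\right)} = \frac{1}{2 \cdot 79 \cdot 129} = \frac{1}{20382}$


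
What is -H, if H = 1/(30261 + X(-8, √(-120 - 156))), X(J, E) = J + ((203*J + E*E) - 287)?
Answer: -1/28066 ≈ -3.5630e-5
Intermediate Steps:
X(J, E) = -287 + E² + 204*J (X(J, E) = J + ((203*J + E²) - 287) = J + ((E² + 203*J) - 287) = J + (-287 + E² + 203*J) = -287 + E² + 204*J)
H = 1/28066 (H = 1/(30261 + (-287 + (√(-120 - 156))² + 204*(-8))) = 1/(30261 + (-287 + (√(-276))² - 1632)) = 1/(30261 + (-287 + (2*I*√69)² - 1632)) = 1/(30261 + (-287 - 276 - 1632)) = 1/(30261 - 2195) = 1/28066 ≈ 3.5630e-5)
-H = -1*1/28066 = -1/28066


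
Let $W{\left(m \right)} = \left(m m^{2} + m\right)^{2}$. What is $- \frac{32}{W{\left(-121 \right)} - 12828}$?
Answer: $- \frac{4}{392357137037} \approx -1.0195 \cdot 10^{-11}$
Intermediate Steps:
$W{\left(m \right)} = \left(m + m^{3}\right)^{2}$ ($W{\left(m \right)} = \left(m^{3} + m\right)^{2} = \left(m + m^{3}\right)^{2}$)
$- \frac{32}{W{\left(-121 \right)} - 12828} = - \frac{32}{\left(-121\right)^{2} \left(1 + \left(-121\right)^{2}\right)^{2} - 12828} = - \frac{32}{14641 \left(1 + 14641\right)^{2} - 12828} = - \frac{32}{14641 \cdot 14642^{2} - 12828} = - \frac{32}{14641 \cdot 214388164 - 12828} = - \frac{32}{3138857109124 - 12828} = - \frac{32}{3138857096296} = \left(-32\right) \frac{1}{3138857096296} = - \frac{4}{392357137037}$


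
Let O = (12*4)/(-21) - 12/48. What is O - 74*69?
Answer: -143039/28 ≈ -5108.5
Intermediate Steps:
O = -71/28 (O = 48*(-1/21) - 12*1/48 = -16/7 - 1/4 = -71/28 ≈ -2.5357)
O - 74*69 = -71/28 - 74*69 = -71/28 - 5106 = -143039/28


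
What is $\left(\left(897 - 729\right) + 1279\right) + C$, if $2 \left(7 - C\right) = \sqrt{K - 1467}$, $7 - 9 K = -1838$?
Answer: $1454 - \frac{i \sqrt{1262}}{2} \approx 1454.0 - 17.762 i$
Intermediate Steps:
$K = 205$ ($K = \frac{7}{9} - - \frac{1838}{9} = \frac{7}{9} + \frac{1838}{9} = 205$)
$C = 7 - \frac{i \sqrt{1262}}{2}$ ($C = 7 - \frac{\sqrt{205 - 1467}}{2} = 7 - \frac{\sqrt{-1262}}{2} = 7 - \frac{i \sqrt{1262}}{2} \approx 7.0 - 17.762 i$)
$\left(\left(897 - 729\right) + 1279\right) + C = \left(\left(897 - 729\right) + 1279\right) + \left(7 - \frac{i \sqrt{1262}}{2}\right) = \left(168 + 1279\right) + \left(7 - \frac{i \sqrt{1262}}{2}\right) = 1447 + \left(7 - \frac{i \sqrt{1262}}{2}\right) = 1454 - \frac{i \sqrt{1262}}{2}$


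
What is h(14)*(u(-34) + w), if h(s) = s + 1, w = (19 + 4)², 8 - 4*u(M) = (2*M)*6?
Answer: 9495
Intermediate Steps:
u(M) = 2 - 3*M (u(M) = 2 - 2*M*6/4 = 2 - 3*M)
w = 529 (w = 23² = 529)
h(s) = 1 + s
h(14)*(u(-34) + w) = (1 + 14)*((2 - 3*(-34)) + 529) = 15*((2 + 102) + 529) = 15*(104 + 529) = 15*633 = 9495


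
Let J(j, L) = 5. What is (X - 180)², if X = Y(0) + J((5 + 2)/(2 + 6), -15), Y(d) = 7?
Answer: 28224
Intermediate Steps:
X = 12 (X = 7 + 5 = 12)
(X - 180)² = (12 - 180)² = (-168)² = 28224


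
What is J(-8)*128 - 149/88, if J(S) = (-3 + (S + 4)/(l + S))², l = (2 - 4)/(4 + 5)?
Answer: 97218355/120472 ≈ 806.98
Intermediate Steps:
l = -2/9 ≈ -0.22222
J(S) = (-3 + (4 + S)/(-2/9 + S))² (J(S) = (-3 + (S + 4)/(-2/9 + S))² = (-3 + (4 + S)/(-2/9 + S))²)
J(-8)*128 - 149/88 = (36*(-7 + 3*(-8))²/(-2 + 9*(-8))²)*128 - 149/88 = (36*(-7 - 24)²/(-2 - 72)²)*128 - 149*1/88 = (36*(-31)²/(-74)²)*128 - 149/88 = (36*961*(1/5476))*128 - 149/88 = (8649/1369)*128 - 149/88 = 1107072/1369 - 149/88 = 97218355/120472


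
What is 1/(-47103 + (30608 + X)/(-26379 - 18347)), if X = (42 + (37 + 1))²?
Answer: -22363/1053382893 ≈ -2.1230e-5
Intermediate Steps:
X = 6400 (X = (42 + 38)² = 80² = 6400)
1/(-47103 + (30608 + X)/(-26379 - 18347)) = 1/(-47103 + (30608 + 6400)/(-26379 - 18347)) = 1/(-47103 + 37008/(-44726)) = 1/(-47103 + 37008*(-1/44726)) = 1/(-47103 - 18504/22363) = 1/(-1053382893/22363) = -22363/1053382893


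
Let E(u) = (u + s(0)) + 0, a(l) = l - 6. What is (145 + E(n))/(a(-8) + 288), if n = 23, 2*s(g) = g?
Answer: 84/137 ≈ 0.61314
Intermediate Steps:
a(l) = -6 + l
s(g) = g/2
E(u) = u (E(u) = (u + (1/2)*0) + 0 = (u + 0) + 0 = u + 0 = u)
(145 + E(n))/(a(-8) + 288) = (145 + 23)/((-6 - 8) + 288) = 168/(-14 + 288) = 168/274 = 168*(1/274) = 84/137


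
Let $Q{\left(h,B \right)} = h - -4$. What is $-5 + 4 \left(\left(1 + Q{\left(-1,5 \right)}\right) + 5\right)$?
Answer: $31$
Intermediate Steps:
$Q{\left(h,B \right)} = 4 + h$ ($Q{\left(h,B \right)} = h + 4 = 4 + h$)
$-5 + 4 \left(\left(1 + Q{\left(-1,5 \right)}\right) + 5\right) = -5 + 4 \left(\left(1 + \left(4 - 1\right)\right) + 5\right) = -5 + 4 \left(\left(1 + 3\right) + 5\right) = -5 + 4 \left(4 + 5\right) = -5 + 4 \cdot 9 = -5 + 36 = 31$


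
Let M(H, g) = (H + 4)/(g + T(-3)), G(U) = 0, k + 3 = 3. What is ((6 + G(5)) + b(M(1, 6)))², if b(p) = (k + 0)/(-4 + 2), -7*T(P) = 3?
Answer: 36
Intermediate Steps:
k = 0 (k = -3 + 3 = 0)
T(P) = -3/7 (T(P) = -⅐*3 = -3/7)
M(H, g) = (4 + H)/(-3/7 + g) (M(H, g) = (H + 4)/(g - 3/7) = (4 + H)/(-3/7 + g))
b(p) = 0 (b(p) = (0 + 0)/(-4 + 2) = 0/(-2) = 0*(-½) = 0)
((6 + G(5)) + b(M(1, 6)))² = ((6 + 0) + 0)² = (6 + 0)² = 6² = 36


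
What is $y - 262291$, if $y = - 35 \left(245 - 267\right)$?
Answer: $-261521$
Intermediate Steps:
$y = 770$ ($y = \left(-35\right) \left(-22\right) = 770$)
$y - 262291 = 770 - 262291 = -261521$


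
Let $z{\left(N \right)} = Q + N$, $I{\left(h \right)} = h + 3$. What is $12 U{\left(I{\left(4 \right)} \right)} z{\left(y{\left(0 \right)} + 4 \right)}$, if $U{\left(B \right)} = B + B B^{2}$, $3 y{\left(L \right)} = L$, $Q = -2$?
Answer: $8400$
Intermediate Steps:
$y{\left(L \right)} = \frac{L}{3}$
$I{\left(h \right)} = 3 + h$
$U{\left(B \right)} = B + B^{3}$
$z{\left(N \right)} = -2 + N$
$12 U{\left(I{\left(4 \right)} \right)} z{\left(y{\left(0 \right)} + 4 \right)} = 12 \left(\left(3 + 4\right) + \left(3 + 4\right)^{3}\right) \left(-2 + \left(\frac{1}{3} \cdot 0 + 4\right)\right) = 12 \left(7 + 7^{3}\right) \left(-2 + \left(0 + 4\right)\right) = 12 \left(7 + 343\right) \left(-2 + 4\right) = 12 \cdot 350 \cdot 2 = 4200 \cdot 2 = 8400$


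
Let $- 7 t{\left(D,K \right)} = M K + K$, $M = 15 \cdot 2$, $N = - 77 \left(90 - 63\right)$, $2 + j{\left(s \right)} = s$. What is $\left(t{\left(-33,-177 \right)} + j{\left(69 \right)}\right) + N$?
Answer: $- \frac{8597}{7} \approx -1228.1$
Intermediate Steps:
$j{\left(s \right)} = -2 + s$
$N = -2079$ ($N = \left(-77\right) 27 = -2079$)
$M = 30$
$t{\left(D,K \right)} = - \frac{31 K}{7}$ ($t{\left(D,K \right)} = - \frac{30 K + K}{7} = - \frac{31 K}{7}$)
$\left(t{\left(-33,-177 \right)} + j{\left(69 \right)}\right) + N = \left(\left(- \frac{31}{7}\right) \left(-177\right) + \left(-2 + 69\right)\right) - 2079 = \left(\frac{5487}{7} + 67\right) - 2079 = \frac{5956}{7} - 2079 = - \frac{8597}{7}$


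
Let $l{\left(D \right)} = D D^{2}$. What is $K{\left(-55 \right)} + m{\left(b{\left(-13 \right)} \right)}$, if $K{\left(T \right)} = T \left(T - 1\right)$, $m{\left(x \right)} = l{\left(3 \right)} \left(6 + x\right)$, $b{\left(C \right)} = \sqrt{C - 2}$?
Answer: $3242 + 27 i \sqrt{15} \approx 3242.0 + 104.57 i$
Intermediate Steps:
$b{\left(C \right)} = \sqrt{-2 + C}$
$l{\left(D \right)} = D^{3}$
$m{\left(x \right)} = 162 + 27 x$ ($m{\left(x \right)} = 3^{3} \left(6 + x\right) = 27 \left(6 + x\right) = 162 + 27 x$)
$K{\left(T \right)} = T \left(-1 + T\right)$
$K{\left(-55 \right)} + m{\left(b{\left(-13 \right)} \right)} = - 55 \left(-1 - 55\right) + \left(162 + 27 \sqrt{-2 - 13}\right) = \left(-55\right) \left(-56\right) + \left(162 + 27 \sqrt{-15}\right) = 3080 + \left(162 + 27 i \sqrt{15}\right) = 3242 + 27 i \sqrt{15}$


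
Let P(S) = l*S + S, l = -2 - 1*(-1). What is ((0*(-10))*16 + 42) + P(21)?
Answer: 42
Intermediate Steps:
l = -1 (l = -2 + 1 = -1)
P(S) = 0 (P(S) = -S + S = 0)
((0*(-10))*16 + 42) + P(21) = ((0*(-10))*16 + 42) + 0 = (0*16 + 42) + 0 = (0 + 42) + 0 = 42 + 0 = 42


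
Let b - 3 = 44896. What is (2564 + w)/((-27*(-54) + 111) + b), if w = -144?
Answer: 605/11617 ≈ 0.052079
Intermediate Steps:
b = 44899 (b = 3 + 44896 = 44899)
(2564 + w)/((-27*(-54) + 111) + b) = (2564 - 144)/((-27*(-54) + 111) + 44899) = 2420/((1458 + 111) + 44899) = 2420/(1569 + 44899) = 2420/46468 = 2420*(1/46468) = 605/11617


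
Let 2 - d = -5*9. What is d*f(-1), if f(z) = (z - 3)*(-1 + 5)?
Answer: -752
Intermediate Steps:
d = 47 (d = 2 - (-5)*9 = 2 - 1*(-45) = 2 + 45 = 47)
f(z) = -12 + 4*z (f(z) = (-3 + z)*4 = -12 + 4*z)
d*f(-1) = 47*(-12 + 4*(-1)) = 47*(-12 - 4) = 47*(-16) = -752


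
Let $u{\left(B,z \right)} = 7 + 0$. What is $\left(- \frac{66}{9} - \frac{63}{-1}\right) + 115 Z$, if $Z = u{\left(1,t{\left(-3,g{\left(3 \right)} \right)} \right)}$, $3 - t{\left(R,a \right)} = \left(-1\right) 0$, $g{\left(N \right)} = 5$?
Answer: $\frac{2582}{3} \approx 860.67$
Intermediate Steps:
$t{\left(R,a \right)} = 3$ ($t{\left(R,a \right)} = 3 - \left(-1\right) 0 = 3 - 0 = 3 + 0 = 3$)
$u{\left(B,z \right)} = 7$
$Z = 7$
$\left(- \frac{66}{9} - \frac{63}{-1}\right) + 115 Z = \left(- \frac{66}{9} - \frac{63}{-1}\right) + 115 \cdot 7 = \left(\left(-66\right) \frac{1}{9} - -63\right) + 805 = \left(- \frac{22}{3} + 63\right) + 805 = \frac{167}{3} + 805 = \frac{2582}{3}$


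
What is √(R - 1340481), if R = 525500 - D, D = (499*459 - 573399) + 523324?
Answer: I*√993947 ≈ 996.97*I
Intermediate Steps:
D = 178966 (D = (229041 - 573399) + 523324 = -344358 + 523324 = 178966)
R = 346534 (R = 525500 - 1*178966 = 525500 - 178966 = 346534)
√(R - 1340481) = √(346534 - 1340481) = √(-993947) = I*√993947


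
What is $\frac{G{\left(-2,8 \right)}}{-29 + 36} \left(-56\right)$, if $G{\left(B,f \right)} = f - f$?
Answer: $0$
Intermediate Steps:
$G{\left(B,f \right)} = 0$
$\frac{G{\left(-2,8 \right)}}{-29 + 36} \left(-56\right) = \frac{0}{-29 + 36} \left(-56\right) = \frac{0}{7} \left(-56\right) = 0 \cdot \frac{1}{7} \left(-56\right) = 0 \left(-56\right) = 0$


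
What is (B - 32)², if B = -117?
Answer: 22201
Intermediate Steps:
(B - 32)² = (-117 - 32)² = (-149)² = 22201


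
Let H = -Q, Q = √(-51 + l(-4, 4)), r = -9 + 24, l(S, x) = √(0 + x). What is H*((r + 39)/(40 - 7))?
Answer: -126*I/11 ≈ -11.455*I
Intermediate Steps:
l(S, x) = √x
r = 15
Q = 7*I (Q = √(-51 + √4) = √(-51 + 2) = √(-49) = 7*I ≈ 7.0*I)
H = -7*I ≈ -7.0*I
H*((r + 39)/(40 - 7)) = (-7*I)*((15 + 39)/(40 - 7)) = (-7*I)*(54/33) = (-7*I)*(54*(1/33)) = -7*I*(18/11) = -126*I/11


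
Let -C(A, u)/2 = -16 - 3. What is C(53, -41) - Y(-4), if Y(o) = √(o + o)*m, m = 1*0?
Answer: 38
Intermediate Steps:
C(A, u) = 38 (C(A, u) = -2*(-16 - 3) = -2*(-19) = 38)
m = 0
Y(o) = 0 (Y(o) = √(o + o)*0 = √(2*o)*0 = (√2*√o)*0 = 0)
C(53, -41) - Y(-4) = 38 - 1*0 = 38 + 0 = 38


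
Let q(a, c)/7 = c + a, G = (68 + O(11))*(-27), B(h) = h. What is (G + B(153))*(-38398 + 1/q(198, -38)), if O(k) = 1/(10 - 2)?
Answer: 580190694669/8960 ≈ 6.4753e+7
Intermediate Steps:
O(k) = ⅛ (O(k) = 1/8 = ⅛)
G = -14715/8 (G = (68 + ⅛)*(-27) = (545/8)*(-27) = -14715/8 ≈ -1839.4)
q(a, c) = 7*a + 7*c (q(a, c) = 7*(c + a) = 7*(a + c) = 7*a + 7*c)
(G + B(153))*(-38398 + 1/q(198, -38)) = (-14715/8 + 153)*(-38398 + 1/(7*198 + 7*(-38))) = -13491*(-38398 + 1/(1386 - 266))/8 = -13491*(-38398 + 1/1120)/8 = -13491/8*(-43005759/1120) = 580190694669/8960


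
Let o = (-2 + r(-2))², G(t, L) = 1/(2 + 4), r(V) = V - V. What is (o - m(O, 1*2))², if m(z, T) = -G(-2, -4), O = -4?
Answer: 625/36 ≈ 17.361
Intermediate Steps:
r(V) = 0
G(t, L) = ⅙ (G(t, L) = 1/6 = ⅙)
m(z, T) = -⅙ (m(z, T) = -1*⅙ = -⅙)
o = 4 (o = (-2 + 0)² = (-2)² = 4)
(o - m(O, 1*2))² = (4 - 1*(-⅙))² = (4 + ⅙)² = (25/6)² = 625/36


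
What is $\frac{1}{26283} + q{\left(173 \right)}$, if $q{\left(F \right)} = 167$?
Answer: $\frac{4389262}{26283} \approx 167.0$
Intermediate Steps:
$\frac{1}{26283} + q{\left(173 \right)} = \frac{1}{26283} + 167 = \frac{4389262}{26283}$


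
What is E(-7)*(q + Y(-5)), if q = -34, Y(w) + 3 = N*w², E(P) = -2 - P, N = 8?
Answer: 815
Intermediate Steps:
Y(w) = -3 + 8*w²
E(-7)*(q + Y(-5)) = (-2 - 1*(-7))*(-34 + (-3 + 8*(-5)²)) = (-2 + 7)*(-34 + (-3 + 8*25)) = 5*(-34 + (-3 + 200)) = 5*(-34 + 197) = 5*163 = 815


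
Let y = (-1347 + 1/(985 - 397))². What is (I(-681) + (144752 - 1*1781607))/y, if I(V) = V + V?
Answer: -566403698448/627319441225 ≈ -0.90289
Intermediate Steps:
I(V) = 2*V
y = 627319441225/345744 (y = (-1347 + 1/588)² = (-792035/588)² = 627319441225/345744 ≈ 1.8144e+6)
(I(-681) + (144752 - 1*1781607))/y = (2*(-681) + (144752 - 1*1781607))/(627319441225/345744) = (-1362 + (144752 - 1781607))*(345744/627319441225) = (-1362 - 1636855)*(345744/627319441225) = -1638217*345744/627319441225 = -566403698448/627319441225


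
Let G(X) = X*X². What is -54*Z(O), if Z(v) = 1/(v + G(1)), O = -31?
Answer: 9/5 ≈ 1.8000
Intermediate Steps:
G(X) = X³
Z(v) = 1/(1 + v) (Z(v) = 1/(v + 1³) = 1/(v + 1) = 1/(1 + v))
-54*Z(O) = -54/(1 - 31) = -54/(-30) = -54*(-1/30) = 9/5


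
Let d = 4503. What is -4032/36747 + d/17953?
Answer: 10342805/73302099 ≈ 0.14110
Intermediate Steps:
-4032/36747 + d/17953 = -4032/36747 + 4503/17953 = -4032*1/36747 + 4503*(1/17953) = -448/4083 + 4503/17953 = 10342805/73302099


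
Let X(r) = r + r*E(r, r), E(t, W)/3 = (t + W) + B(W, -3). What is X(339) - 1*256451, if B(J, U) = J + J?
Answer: 1122940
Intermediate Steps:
B(J, U) = 2*J
E(t, W) = 3*t + 9*W (E(t, W) = 3*((t + W) + 2*W) = 3*((W + t) + 2*W) = 3*(t + 3*W) = 3*t + 9*W)
X(r) = r + 12*r² (X(r) = r + r*(3*r + 9*r) = r + r*(12*r) = r + 12*r²)
X(339) - 1*256451 = 339*(1 + 12*339) - 1*256451 = 339*(1 + 4068) - 256451 = 339*4069 - 256451 = 1379391 - 256451 = 1122940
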